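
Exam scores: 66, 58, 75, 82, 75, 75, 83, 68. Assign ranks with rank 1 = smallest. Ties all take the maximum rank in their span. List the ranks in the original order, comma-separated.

Sorted (ascending): 58, 66, 68, 75, 75, 75, 82, 83
The 3 values of 75 occupy positions 4–6 → each gets rank 6.

2, 1, 6, 7, 6, 6, 8, 3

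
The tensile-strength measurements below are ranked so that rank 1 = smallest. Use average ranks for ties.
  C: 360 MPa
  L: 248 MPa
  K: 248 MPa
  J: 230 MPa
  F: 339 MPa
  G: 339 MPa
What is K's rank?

Sorted (ascending): 230, 248, 248, 339, 339, 360
The 2 values of 248 occupy positions 2–3 → average rank (2+3)/2 = 2.5.
The 2 values of 339 occupy positions 4–5 → average rank (4+5)/2 = 4.5.
K has value 248 MPa → rank 2.5.

2.5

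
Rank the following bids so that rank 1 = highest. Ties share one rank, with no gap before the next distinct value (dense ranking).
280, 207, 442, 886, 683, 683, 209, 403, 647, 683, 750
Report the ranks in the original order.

Sorted (descending): 886, 750, 683, 683, 683, 647, 442, 403, 280, 209, 207
The 3 values of 683 share dense rank 3.
Remaining distinct values take the next consecutive integers.

7, 9, 5, 1, 3, 3, 8, 6, 4, 3, 2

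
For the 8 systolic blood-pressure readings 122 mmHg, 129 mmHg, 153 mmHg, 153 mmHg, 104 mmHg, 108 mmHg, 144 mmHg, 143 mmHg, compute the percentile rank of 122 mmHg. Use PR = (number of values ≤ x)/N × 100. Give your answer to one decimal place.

N = 8.
Strictly below 122: 2. Equal to 122: 1.
PR = 3/8 × 100 = 37.5

37.5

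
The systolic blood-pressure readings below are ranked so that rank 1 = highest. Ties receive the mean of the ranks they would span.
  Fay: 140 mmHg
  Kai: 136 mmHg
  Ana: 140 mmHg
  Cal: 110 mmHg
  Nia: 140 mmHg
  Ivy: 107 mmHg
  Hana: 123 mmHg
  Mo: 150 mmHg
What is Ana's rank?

Sorted (descending): 150, 140, 140, 140, 136, 123, 110, 107
The 3 values of 140 occupy positions 2–4 → average rank 3.
Ana has value 140 mmHg → rank 3.

3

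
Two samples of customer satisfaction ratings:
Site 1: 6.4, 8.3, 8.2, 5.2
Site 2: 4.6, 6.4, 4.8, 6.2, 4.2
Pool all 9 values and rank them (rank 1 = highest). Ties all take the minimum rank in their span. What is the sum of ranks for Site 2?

Sorted (descending): 8.3, 8.2, 6.4, 6.4, 6.2, 5.2, 4.8, 4.6, 4.2
The 2 values of 6.4 occupy positions 3–4 → each gets rank 3.
Site 2 values → pooled ranks: 4.6→8, 6.4→3, 4.8→7, 6.2→5, 4.2→9
Rank sum = 8 + 3 + 7 + 5 + 9 = 32

32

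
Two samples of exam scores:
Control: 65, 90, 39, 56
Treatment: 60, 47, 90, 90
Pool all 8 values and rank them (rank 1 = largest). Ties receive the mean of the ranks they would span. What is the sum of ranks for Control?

20

Sorted (descending): 90, 90, 90, 65, 60, 56, 47, 39
The 3 values of 90 occupy positions 1–3 → average rank 2.
Control values → pooled ranks: 65→4, 90→2, 39→8, 56→6
Rank sum = 4 + 2 + 8 + 6 = 20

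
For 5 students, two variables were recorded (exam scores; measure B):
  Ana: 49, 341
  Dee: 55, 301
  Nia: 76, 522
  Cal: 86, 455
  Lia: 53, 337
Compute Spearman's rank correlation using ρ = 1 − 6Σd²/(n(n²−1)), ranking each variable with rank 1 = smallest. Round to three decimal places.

Ranks of variable 1: 1, 3, 4, 5, 2
Ranks of variable 2: 3, 1, 5, 4, 2
d = r₁ − r₂: -2, 2, -1, 1, 0
d²: 4, 4, 1, 1, 0; Σd² = 10
ρ = 1 − 6·10/(5·24) = 1 − 60/120 = 0.500

0.500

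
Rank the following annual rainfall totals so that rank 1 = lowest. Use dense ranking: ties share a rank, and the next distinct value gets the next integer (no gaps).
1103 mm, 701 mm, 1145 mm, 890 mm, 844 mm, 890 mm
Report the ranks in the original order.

4, 1, 5, 3, 2, 3

Sorted (ascending): 701, 844, 890, 890, 1103, 1145
The 2 values of 890 share dense rank 3.
Remaining distinct values take the next consecutive integers.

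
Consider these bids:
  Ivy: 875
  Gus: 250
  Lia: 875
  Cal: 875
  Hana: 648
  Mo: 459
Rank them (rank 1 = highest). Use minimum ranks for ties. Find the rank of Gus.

Sorted (descending): 875, 875, 875, 648, 459, 250
The 3 values of 875 occupy positions 1–3 → each gets rank 1.
Gus has value 250 → rank 6.

6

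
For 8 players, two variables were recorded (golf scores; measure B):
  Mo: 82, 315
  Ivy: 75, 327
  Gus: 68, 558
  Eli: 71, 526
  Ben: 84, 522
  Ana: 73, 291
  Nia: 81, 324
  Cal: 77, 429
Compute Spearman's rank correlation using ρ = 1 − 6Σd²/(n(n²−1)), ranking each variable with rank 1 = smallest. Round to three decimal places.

Ranks of variable 1: 7, 4, 1, 2, 8, 3, 6, 5
Ranks of variable 2: 2, 4, 8, 7, 6, 1, 3, 5
d = r₁ − r₂: 5, 0, -7, -5, 2, 2, 3, 0
d²: 25, 0, 49, 25, 4, 4, 9, 0; Σd² = 116
ρ = 1 − 6·116/(8·63) = 1 − 696/504 = -0.381

-0.381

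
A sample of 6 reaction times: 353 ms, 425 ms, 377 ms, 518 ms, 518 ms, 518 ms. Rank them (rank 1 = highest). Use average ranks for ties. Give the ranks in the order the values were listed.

Sorted (descending): 518, 518, 518, 425, 377, 353
The 3 values of 518 occupy positions 1–3 → average rank 2.

6, 4, 5, 2, 2, 2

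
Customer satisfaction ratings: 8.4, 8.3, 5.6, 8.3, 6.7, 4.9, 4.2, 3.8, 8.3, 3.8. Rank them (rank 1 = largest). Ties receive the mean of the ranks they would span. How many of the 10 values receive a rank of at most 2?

Sorted (descending): 8.4, 8.3, 8.3, 8.3, 6.7, 5.6, 4.9, 4.2, 3.8, 3.8
The 3 values of 8.3 occupy positions 2–4 → average rank 3.
The 2 values of 3.8 occupy positions 9–10 → average rank (9+10)/2 = 9.5.
Ranks ≤ 2: {1} → 1 value.

1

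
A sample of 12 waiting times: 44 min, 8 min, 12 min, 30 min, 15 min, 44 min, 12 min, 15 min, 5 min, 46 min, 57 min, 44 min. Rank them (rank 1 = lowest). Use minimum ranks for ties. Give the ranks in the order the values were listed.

8, 2, 3, 7, 5, 8, 3, 5, 1, 11, 12, 8

Sorted (ascending): 5, 8, 12, 12, 15, 15, 30, 44, 44, 44, 46, 57
The 2 values of 12 occupy positions 3–4 → each gets rank 3.
The 2 values of 15 occupy positions 5–6 → each gets rank 5.
The 3 values of 44 occupy positions 8–10 → each gets rank 8.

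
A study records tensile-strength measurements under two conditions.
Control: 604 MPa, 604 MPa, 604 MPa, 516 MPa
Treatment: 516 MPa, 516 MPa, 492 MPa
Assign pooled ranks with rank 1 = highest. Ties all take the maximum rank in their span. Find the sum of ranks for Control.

15

Sorted (descending): 604, 604, 604, 516, 516, 516, 492
The 3 values of 604 occupy positions 1–3 → each gets rank 3.
The 3 values of 516 occupy positions 4–6 → each gets rank 6.
Control values → pooled ranks: 604→3, 604→3, 604→3, 516→6
Rank sum = 3 + 3 + 3 + 6 = 15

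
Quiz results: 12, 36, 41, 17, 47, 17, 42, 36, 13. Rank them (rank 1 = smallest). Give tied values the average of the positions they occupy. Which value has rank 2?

13

Sorted (ascending): 12, 13, 17, 17, 36, 36, 41, 42, 47
The 2 values of 17 occupy positions 3–4 → average rank (3+4)/2 = 3.5.
The 2 values of 36 occupy positions 5–6 → average rank (5+6)/2 = 5.5.
Rank 2 → value 13.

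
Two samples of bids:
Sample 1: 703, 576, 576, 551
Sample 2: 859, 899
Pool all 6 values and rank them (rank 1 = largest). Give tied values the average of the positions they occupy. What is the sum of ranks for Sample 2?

3

Sorted (descending): 899, 859, 703, 576, 576, 551
The 2 values of 576 occupy positions 4–5 → average rank (4+5)/2 = 4.5.
Sample 2 values → pooled ranks: 859→2, 899→1
Rank sum = 2 + 1 = 3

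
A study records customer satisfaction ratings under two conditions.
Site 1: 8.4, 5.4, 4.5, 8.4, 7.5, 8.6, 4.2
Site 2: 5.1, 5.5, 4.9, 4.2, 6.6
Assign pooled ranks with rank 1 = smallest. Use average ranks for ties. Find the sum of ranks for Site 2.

25.5

Sorted (ascending): 4.2, 4.2, 4.5, 4.9, 5.1, 5.4, 5.5, 6.6, 7.5, 8.4, 8.4, 8.6
The 2 values of 4.2 occupy positions 1–2 → average rank (1+2)/2 = 1.5.
The 2 values of 8.4 occupy positions 10–11 → average rank (10+11)/2 = 10.5.
Site 2 values → pooled ranks: 5.1→5, 5.5→7, 4.9→4, 4.2→1.5, 6.6→8
Rank sum = 5 + 7 + 4 + 1.5 + 8 = 25.5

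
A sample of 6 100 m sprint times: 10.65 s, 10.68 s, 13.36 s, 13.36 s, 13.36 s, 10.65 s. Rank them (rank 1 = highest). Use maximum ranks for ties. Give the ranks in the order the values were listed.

Sorted (descending): 13.36, 13.36, 13.36, 10.68, 10.65, 10.65
The 3 values of 13.36 occupy positions 1–3 → each gets rank 3.
The 2 values of 10.65 occupy positions 5–6 → each gets rank 6.

6, 4, 3, 3, 3, 6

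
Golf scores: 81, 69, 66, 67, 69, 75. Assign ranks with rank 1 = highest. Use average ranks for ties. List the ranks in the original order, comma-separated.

1, 3.5, 6, 5, 3.5, 2

Sorted (descending): 81, 75, 69, 69, 67, 66
The 2 values of 69 occupy positions 3–4 → average rank (3+4)/2 = 3.5.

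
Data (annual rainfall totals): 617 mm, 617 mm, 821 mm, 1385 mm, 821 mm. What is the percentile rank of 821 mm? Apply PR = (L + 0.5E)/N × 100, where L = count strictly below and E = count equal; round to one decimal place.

60.0

N = 5.
Strictly below 821: 2. Equal to 821: 2.
PR = (2 + 0.5·2)/5 × 100 = 60.0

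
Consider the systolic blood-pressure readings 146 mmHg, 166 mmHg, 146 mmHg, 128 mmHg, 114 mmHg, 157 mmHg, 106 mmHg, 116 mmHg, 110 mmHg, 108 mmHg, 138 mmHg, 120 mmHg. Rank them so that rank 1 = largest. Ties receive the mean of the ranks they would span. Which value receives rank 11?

Sorted (descending): 166, 157, 146, 146, 138, 128, 120, 116, 114, 110, 108, 106
The 2 values of 146 occupy positions 3–4 → average rank (3+4)/2 = 3.5.
Rank 11 → value 108.

108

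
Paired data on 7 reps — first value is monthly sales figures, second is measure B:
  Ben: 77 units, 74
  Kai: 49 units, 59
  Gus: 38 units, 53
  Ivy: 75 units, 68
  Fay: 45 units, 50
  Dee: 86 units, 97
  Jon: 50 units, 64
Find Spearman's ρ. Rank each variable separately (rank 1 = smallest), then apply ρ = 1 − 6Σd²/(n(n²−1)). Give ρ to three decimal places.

0.964

Ranks of variable 1: 6, 3, 1, 5, 2, 7, 4
Ranks of variable 2: 6, 3, 2, 5, 1, 7, 4
d = r₁ − r₂: 0, 0, -1, 0, 1, 0, 0
d²: 0, 0, 1, 0, 1, 0, 0; Σd² = 2
ρ = 1 − 6·2/(7·48) = 1 − 12/336 = 0.964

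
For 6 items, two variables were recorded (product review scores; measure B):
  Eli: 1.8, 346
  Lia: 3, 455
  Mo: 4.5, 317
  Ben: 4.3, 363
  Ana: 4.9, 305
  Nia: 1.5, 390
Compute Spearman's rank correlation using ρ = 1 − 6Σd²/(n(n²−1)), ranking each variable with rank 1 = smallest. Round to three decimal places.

Ranks of variable 1: 2, 3, 5, 4, 6, 1
Ranks of variable 2: 3, 6, 2, 4, 1, 5
d = r₁ − r₂: -1, -3, 3, 0, 5, -4
d²: 1, 9, 9, 0, 25, 16; Σd² = 60
ρ = 1 − 6·60/(6·35) = 1 − 360/210 = -0.714

-0.714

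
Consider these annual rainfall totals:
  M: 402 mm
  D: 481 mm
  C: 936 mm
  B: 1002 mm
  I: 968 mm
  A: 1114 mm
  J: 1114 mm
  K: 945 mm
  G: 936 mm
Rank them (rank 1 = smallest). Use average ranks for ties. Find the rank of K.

5

Sorted (ascending): 402, 481, 936, 936, 945, 968, 1002, 1114, 1114
The 2 values of 936 occupy positions 3–4 → average rank (3+4)/2 = 3.5.
The 2 values of 1114 occupy positions 8–9 → average rank (8+9)/2 = 8.5.
K has value 945 mm → rank 5.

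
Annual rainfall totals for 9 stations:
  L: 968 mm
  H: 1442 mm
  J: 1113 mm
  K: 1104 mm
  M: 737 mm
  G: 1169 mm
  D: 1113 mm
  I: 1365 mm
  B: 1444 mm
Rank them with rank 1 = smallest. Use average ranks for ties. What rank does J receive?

4.5

Sorted (ascending): 737, 968, 1104, 1113, 1113, 1169, 1365, 1442, 1444
The 2 values of 1113 occupy positions 4–5 → average rank (4+5)/2 = 4.5.
J has value 1113 mm → rank 4.5.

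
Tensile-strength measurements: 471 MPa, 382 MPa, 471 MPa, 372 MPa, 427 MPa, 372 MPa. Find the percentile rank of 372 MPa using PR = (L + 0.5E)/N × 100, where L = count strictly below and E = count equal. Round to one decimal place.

N = 6.
Strictly below 372: 0. Equal to 372: 2.
PR = (0 + 0.5·2)/6 × 100 = 16.7

16.7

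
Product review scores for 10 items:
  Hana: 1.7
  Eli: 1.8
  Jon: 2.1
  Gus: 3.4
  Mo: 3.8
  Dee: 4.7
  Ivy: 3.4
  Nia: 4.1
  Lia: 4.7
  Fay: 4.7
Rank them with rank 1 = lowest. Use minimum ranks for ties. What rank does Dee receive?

Sorted (ascending): 1.7, 1.8, 2.1, 3.4, 3.4, 3.8, 4.1, 4.7, 4.7, 4.7
The 2 values of 3.4 occupy positions 4–5 → each gets rank 4.
The 3 values of 4.7 occupy positions 8–10 → each gets rank 8.
Dee has value 4.7 → rank 8.

8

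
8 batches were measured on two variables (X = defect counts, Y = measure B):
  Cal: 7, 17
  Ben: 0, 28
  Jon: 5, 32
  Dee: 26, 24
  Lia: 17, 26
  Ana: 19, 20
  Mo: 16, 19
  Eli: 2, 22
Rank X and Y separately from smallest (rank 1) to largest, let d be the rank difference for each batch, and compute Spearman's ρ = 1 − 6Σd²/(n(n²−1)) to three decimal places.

-0.286

Ranks of variable 1: 4, 1, 3, 8, 6, 7, 5, 2
Ranks of variable 2: 1, 7, 8, 5, 6, 3, 2, 4
d = r₁ − r₂: 3, -6, -5, 3, 0, 4, 3, -2
d²: 9, 36, 25, 9, 0, 16, 9, 4; Σd² = 108
ρ = 1 − 6·108/(8·63) = 1 − 648/504 = -0.286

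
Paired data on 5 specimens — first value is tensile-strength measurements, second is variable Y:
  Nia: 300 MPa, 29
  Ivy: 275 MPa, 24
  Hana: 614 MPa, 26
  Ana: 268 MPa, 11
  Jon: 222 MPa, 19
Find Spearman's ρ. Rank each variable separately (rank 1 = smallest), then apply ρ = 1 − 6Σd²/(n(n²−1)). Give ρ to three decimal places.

Ranks of variable 1: 4, 3, 5, 2, 1
Ranks of variable 2: 5, 3, 4, 1, 2
d = r₁ − r₂: -1, 0, 1, 1, -1
d²: 1, 0, 1, 1, 1; Σd² = 4
ρ = 1 − 6·4/(5·24) = 1 − 24/120 = 0.800

0.800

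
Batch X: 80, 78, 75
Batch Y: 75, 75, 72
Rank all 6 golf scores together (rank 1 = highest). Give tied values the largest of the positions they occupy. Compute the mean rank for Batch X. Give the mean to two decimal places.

Sorted (descending): 80, 78, 75, 75, 75, 72
The 3 values of 75 occupy positions 3–5 → each gets rank 5.
Batch X values → pooled ranks: 80→1, 78→2, 75→5
Mean rank = (1 + 2 + 5) / 3 = 2.67

2.67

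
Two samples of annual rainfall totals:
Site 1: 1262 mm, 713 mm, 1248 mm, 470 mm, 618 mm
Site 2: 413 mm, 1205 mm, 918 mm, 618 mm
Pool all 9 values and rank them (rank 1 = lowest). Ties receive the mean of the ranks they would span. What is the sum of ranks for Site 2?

Sorted (ascending): 413, 470, 618, 618, 713, 918, 1205, 1248, 1262
The 2 values of 618 occupy positions 3–4 → average rank (3+4)/2 = 3.5.
Site 2 values → pooled ranks: 413→1, 1205→7, 918→6, 618→3.5
Rank sum = 1 + 7 + 6 + 3.5 = 17.5

17.5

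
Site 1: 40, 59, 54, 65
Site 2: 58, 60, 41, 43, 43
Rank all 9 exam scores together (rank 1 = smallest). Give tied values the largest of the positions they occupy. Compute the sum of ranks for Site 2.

24

Sorted (ascending): 40, 41, 43, 43, 54, 58, 59, 60, 65
The 2 values of 43 occupy positions 3–4 → each gets rank 4.
Site 2 values → pooled ranks: 58→6, 60→8, 41→2, 43→4, 43→4
Rank sum = 6 + 8 + 2 + 4 + 4 = 24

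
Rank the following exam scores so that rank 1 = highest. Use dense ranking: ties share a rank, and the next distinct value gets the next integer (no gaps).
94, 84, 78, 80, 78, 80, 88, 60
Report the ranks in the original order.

Sorted (descending): 94, 88, 84, 80, 80, 78, 78, 60
The 2 values of 80 share dense rank 4.
The 2 values of 78 share dense rank 5.
Remaining distinct values take the next consecutive integers.

1, 3, 5, 4, 5, 4, 2, 6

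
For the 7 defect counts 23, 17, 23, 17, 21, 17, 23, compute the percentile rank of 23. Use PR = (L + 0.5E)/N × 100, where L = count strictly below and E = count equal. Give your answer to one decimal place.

N = 7.
Strictly below 23: 4. Equal to 23: 3.
PR = (4 + 0.5·3)/7 × 100 = 78.6

78.6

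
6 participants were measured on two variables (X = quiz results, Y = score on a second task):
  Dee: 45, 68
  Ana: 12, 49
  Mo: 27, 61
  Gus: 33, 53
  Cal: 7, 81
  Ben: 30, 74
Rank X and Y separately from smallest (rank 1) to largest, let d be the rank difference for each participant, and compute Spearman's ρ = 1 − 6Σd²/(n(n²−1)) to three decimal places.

Ranks of variable 1: 6, 2, 3, 5, 1, 4
Ranks of variable 2: 4, 1, 3, 2, 6, 5
d = r₁ − r₂: 2, 1, 0, 3, -5, -1
d²: 4, 1, 0, 9, 25, 1; Σd² = 40
ρ = 1 − 6·40/(6·35) = 1 − 240/210 = -0.143

-0.143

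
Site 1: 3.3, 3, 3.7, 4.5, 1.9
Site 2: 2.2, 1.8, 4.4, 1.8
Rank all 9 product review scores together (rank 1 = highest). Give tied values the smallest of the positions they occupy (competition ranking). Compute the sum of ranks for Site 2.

Sorted (descending): 4.5, 4.4, 3.7, 3.3, 3, 2.2, 1.9, 1.8, 1.8
The 2 values of 1.8 occupy positions 8–9 → each gets rank 8.
Site 2 values → pooled ranks: 2.2→6, 1.8→8, 4.4→2, 1.8→8
Rank sum = 6 + 8 + 2 + 8 = 24

24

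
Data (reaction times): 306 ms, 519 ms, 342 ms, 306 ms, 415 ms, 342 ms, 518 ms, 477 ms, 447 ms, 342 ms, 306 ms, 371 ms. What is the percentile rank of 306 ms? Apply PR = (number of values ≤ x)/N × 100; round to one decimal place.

N = 12.
Strictly below 306: 0. Equal to 306: 3.
PR = 3/12 × 100 = 25.0

25.0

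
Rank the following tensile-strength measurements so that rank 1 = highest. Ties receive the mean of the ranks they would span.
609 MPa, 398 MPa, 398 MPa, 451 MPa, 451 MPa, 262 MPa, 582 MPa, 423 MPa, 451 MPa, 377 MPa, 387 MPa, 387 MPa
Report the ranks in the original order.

1, 7.5, 7.5, 4, 4, 12, 2, 6, 4, 11, 9.5, 9.5

Sorted (descending): 609, 582, 451, 451, 451, 423, 398, 398, 387, 387, 377, 262
The 3 values of 451 occupy positions 3–5 → average rank 4.
The 2 values of 398 occupy positions 7–8 → average rank (7+8)/2 = 7.5.
The 2 values of 387 occupy positions 9–10 → average rank (9+10)/2 = 9.5.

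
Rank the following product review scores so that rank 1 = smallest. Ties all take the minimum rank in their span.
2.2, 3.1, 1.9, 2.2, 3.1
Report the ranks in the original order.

2, 4, 1, 2, 4

Sorted (ascending): 1.9, 2.2, 2.2, 3.1, 3.1
The 2 values of 2.2 occupy positions 2–3 → each gets rank 2.
The 2 values of 3.1 occupy positions 4–5 → each gets rank 4.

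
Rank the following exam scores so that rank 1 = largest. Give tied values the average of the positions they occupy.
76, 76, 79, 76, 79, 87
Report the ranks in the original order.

5, 5, 2.5, 5, 2.5, 1

Sorted (descending): 87, 79, 79, 76, 76, 76
The 2 values of 79 occupy positions 2–3 → average rank (2+3)/2 = 2.5.
The 3 values of 76 occupy positions 4–6 → average rank 5.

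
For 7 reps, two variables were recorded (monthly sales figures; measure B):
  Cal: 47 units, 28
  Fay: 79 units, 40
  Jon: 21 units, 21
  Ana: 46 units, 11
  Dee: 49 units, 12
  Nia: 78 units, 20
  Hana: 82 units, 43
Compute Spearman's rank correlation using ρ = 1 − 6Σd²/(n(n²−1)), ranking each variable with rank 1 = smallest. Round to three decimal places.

0.607

Ranks of variable 1: 3, 6, 1, 2, 4, 5, 7
Ranks of variable 2: 5, 6, 4, 1, 2, 3, 7
d = r₁ − r₂: -2, 0, -3, 1, 2, 2, 0
d²: 4, 0, 9, 1, 4, 4, 0; Σd² = 22
ρ = 1 − 6·22/(7·48) = 1 − 132/336 = 0.607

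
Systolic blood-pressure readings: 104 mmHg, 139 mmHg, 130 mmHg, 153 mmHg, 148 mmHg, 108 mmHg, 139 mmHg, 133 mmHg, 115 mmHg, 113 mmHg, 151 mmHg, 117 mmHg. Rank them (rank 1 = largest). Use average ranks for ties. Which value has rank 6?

133

Sorted (descending): 153, 151, 148, 139, 139, 133, 130, 117, 115, 113, 108, 104
The 2 values of 139 occupy positions 4–5 → average rank (4+5)/2 = 4.5.
Rank 6 → value 133.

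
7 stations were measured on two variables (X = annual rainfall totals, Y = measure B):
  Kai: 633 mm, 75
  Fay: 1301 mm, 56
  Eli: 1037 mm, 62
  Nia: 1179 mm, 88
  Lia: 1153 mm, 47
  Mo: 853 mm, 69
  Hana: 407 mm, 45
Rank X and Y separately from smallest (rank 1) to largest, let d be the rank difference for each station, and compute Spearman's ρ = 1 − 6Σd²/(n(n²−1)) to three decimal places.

0.179

Ranks of variable 1: 2, 7, 4, 6, 5, 3, 1
Ranks of variable 2: 6, 3, 4, 7, 2, 5, 1
d = r₁ − r₂: -4, 4, 0, -1, 3, -2, 0
d²: 16, 16, 0, 1, 9, 4, 0; Σd² = 46
ρ = 1 − 6·46/(7·48) = 1 − 276/336 = 0.179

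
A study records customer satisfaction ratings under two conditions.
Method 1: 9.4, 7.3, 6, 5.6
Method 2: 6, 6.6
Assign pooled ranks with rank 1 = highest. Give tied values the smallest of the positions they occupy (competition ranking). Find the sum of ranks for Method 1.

Sorted (descending): 9.4, 7.3, 6.6, 6, 6, 5.6
The 2 values of 6 occupy positions 4–5 → each gets rank 4.
Method 1 values → pooled ranks: 9.4→1, 7.3→2, 6→4, 5.6→6
Rank sum = 1 + 2 + 4 + 6 = 13

13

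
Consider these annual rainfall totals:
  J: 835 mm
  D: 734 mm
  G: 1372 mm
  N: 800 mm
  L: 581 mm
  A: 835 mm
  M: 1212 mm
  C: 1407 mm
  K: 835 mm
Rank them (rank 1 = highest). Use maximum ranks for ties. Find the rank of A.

Sorted (descending): 1407, 1372, 1212, 835, 835, 835, 800, 734, 581
The 3 values of 835 occupy positions 4–6 → each gets rank 6.
A has value 835 mm → rank 6.

6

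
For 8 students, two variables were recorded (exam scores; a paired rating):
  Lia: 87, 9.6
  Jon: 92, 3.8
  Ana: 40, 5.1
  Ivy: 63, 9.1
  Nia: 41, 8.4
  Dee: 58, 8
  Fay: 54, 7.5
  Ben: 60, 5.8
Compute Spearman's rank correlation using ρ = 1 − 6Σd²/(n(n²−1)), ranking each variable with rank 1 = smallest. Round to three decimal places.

Ranks of variable 1: 7, 8, 1, 6, 2, 4, 3, 5
Ranks of variable 2: 8, 1, 2, 7, 6, 5, 4, 3
d = r₁ − r₂: -1, 7, -1, -1, -4, -1, -1, 2
d²: 1, 49, 1, 1, 16, 1, 1, 4; Σd² = 74
ρ = 1 − 6·74/(8·63) = 1 − 444/504 = 0.119

0.119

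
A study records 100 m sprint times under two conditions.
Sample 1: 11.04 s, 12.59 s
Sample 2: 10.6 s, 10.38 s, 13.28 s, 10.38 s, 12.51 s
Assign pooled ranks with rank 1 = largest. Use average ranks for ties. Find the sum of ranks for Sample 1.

6

Sorted (descending): 13.28, 12.59, 12.51, 11.04, 10.6, 10.38, 10.38
The 2 values of 10.38 occupy positions 6–7 → average rank (6+7)/2 = 6.5.
Sample 1 values → pooled ranks: 11.04→4, 12.59→2
Rank sum = 4 + 2 = 6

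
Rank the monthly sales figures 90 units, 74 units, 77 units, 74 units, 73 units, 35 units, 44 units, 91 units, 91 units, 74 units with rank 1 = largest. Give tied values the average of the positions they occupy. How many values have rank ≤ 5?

Sorted (descending): 91, 91, 90, 77, 74, 74, 74, 73, 44, 35
The 2 values of 91 occupy positions 1–2 → average rank (1+2)/2 = 1.5.
The 3 values of 74 occupy positions 5–7 → average rank 6.
Ranks ≤ 5: {1.5, 1.5, 3, 4} → 4 values.

4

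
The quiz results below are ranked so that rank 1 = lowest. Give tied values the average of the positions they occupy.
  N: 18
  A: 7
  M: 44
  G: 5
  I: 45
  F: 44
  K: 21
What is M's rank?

5.5

Sorted (ascending): 5, 7, 18, 21, 44, 44, 45
The 2 values of 44 occupy positions 5–6 → average rank (5+6)/2 = 5.5.
M has value 44 → rank 5.5.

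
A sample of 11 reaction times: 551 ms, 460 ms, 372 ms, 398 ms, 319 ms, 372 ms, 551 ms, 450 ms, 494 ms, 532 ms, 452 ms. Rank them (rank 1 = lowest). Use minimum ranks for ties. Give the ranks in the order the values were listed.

Sorted (ascending): 319, 372, 372, 398, 450, 452, 460, 494, 532, 551, 551
The 2 values of 372 occupy positions 2–3 → each gets rank 2.
The 2 values of 551 occupy positions 10–11 → each gets rank 10.

10, 7, 2, 4, 1, 2, 10, 5, 8, 9, 6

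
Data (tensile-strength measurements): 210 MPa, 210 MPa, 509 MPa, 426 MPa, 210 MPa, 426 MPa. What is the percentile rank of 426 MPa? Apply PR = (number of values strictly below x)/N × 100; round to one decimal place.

50.0

N = 6.
Strictly below 426: 3. Equal to 426: 2.
PR = 3/6 × 100 = 50.0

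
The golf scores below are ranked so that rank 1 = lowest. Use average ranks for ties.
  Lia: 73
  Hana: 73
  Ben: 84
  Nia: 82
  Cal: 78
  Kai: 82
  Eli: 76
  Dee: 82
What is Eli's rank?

3

Sorted (ascending): 73, 73, 76, 78, 82, 82, 82, 84
The 2 values of 73 occupy positions 1–2 → average rank (1+2)/2 = 1.5.
The 3 values of 82 occupy positions 5–7 → average rank 6.
Eli has value 76 → rank 3.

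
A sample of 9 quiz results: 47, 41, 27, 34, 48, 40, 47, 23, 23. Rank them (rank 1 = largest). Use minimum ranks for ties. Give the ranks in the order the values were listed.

Sorted (descending): 48, 47, 47, 41, 40, 34, 27, 23, 23
The 2 values of 47 occupy positions 2–3 → each gets rank 2.
The 2 values of 23 occupy positions 8–9 → each gets rank 8.

2, 4, 7, 6, 1, 5, 2, 8, 8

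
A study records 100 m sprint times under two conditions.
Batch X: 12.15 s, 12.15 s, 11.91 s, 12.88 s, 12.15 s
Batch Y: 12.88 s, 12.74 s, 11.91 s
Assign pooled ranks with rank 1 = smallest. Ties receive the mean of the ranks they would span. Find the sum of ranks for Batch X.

21

Sorted (ascending): 11.91, 11.91, 12.15, 12.15, 12.15, 12.74, 12.88, 12.88
The 2 values of 11.91 occupy positions 1–2 → average rank (1+2)/2 = 1.5.
The 3 values of 12.15 occupy positions 3–5 → average rank 4.
The 2 values of 12.88 occupy positions 7–8 → average rank (7+8)/2 = 7.5.
Batch X values → pooled ranks: 12.15→4, 12.15→4, 11.91→1.5, 12.88→7.5, 12.15→4
Rank sum = 4 + 4 + 1.5 + 7.5 + 4 = 21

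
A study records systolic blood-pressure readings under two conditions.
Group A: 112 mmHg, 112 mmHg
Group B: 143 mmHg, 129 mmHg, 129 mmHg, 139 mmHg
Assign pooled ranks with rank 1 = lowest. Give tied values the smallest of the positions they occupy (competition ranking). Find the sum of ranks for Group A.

2

Sorted (ascending): 112, 112, 129, 129, 139, 143
The 2 values of 112 occupy positions 1–2 → each gets rank 1.
The 2 values of 129 occupy positions 3–4 → each gets rank 3.
Group A values → pooled ranks: 112→1, 112→1
Rank sum = 1 + 1 = 2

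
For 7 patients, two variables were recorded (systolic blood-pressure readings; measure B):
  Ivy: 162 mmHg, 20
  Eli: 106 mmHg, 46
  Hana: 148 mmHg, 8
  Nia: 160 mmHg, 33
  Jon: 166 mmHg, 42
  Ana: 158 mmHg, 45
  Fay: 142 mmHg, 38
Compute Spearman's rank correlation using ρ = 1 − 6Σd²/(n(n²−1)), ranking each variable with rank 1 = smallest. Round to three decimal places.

-0.286

Ranks of variable 1: 6, 1, 3, 5, 7, 4, 2
Ranks of variable 2: 2, 7, 1, 3, 5, 6, 4
d = r₁ − r₂: 4, -6, 2, 2, 2, -2, -2
d²: 16, 36, 4, 4, 4, 4, 4; Σd² = 72
ρ = 1 − 6·72/(7·48) = 1 − 432/336 = -0.286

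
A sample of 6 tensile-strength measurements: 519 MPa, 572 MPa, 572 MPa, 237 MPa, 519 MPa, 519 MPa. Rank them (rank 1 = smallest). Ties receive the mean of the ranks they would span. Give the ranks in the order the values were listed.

Sorted (ascending): 237, 519, 519, 519, 572, 572
The 3 values of 519 occupy positions 2–4 → average rank 3.
The 2 values of 572 occupy positions 5–6 → average rank (5+6)/2 = 5.5.

3, 5.5, 5.5, 1, 3, 3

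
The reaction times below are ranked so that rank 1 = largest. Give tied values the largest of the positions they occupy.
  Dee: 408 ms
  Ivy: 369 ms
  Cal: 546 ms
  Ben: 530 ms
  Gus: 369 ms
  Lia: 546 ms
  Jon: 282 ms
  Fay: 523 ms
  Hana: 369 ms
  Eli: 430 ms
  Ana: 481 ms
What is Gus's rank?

10

Sorted (descending): 546, 546, 530, 523, 481, 430, 408, 369, 369, 369, 282
The 2 values of 546 occupy positions 1–2 → each gets rank 2.
The 3 values of 369 occupy positions 8–10 → each gets rank 10.
Gus has value 369 ms → rank 10.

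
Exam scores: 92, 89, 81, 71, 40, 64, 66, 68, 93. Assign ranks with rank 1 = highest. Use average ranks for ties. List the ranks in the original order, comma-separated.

2, 3, 4, 5, 9, 8, 7, 6, 1

Sorted (descending): 93, 92, 89, 81, 71, 68, 66, 64, 40
No ties — each value takes its position as its rank.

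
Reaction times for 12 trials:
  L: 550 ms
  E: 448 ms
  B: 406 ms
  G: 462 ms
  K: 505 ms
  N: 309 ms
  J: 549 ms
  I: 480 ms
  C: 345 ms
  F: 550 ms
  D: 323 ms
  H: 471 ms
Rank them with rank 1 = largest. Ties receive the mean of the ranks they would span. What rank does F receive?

Sorted (descending): 550, 550, 549, 505, 480, 471, 462, 448, 406, 345, 323, 309
The 2 values of 550 occupy positions 1–2 → average rank (1+2)/2 = 1.5.
F has value 550 ms → rank 1.5.

1.5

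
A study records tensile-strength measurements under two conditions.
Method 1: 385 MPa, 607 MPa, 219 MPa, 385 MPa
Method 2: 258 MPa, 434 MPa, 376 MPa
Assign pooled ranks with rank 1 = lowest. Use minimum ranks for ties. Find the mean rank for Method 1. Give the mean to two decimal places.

Sorted (ascending): 219, 258, 376, 385, 385, 434, 607
The 2 values of 385 occupy positions 4–5 → each gets rank 4.
Method 1 values → pooled ranks: 385→4, 607→7, 219→1, 385→4
Mean rank = (4 + 7 + 1 + 4) / 4 = 4.00

4.00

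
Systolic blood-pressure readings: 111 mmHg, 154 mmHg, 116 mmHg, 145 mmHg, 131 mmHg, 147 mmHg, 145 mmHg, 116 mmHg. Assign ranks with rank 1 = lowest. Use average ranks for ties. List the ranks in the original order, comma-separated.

1, 8, 2.5, 5.5, 4, 7, 5.5, 2.5

Sorted (ascending): 111, 116, 116, 131, 145, 145, 147, 154
The 2 values of 116 occupy positions 2–3 → average rank (2+3)/2 = 2.5.
The 2 values of 145 occupy positions 5–6 → average rank (5+6)/2 = 5.5.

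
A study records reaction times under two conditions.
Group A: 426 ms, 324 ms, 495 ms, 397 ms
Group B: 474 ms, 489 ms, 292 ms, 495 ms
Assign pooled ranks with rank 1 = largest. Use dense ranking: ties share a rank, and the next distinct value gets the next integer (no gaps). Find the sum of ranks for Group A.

Sorted (descending): 495, 495, 489, 474, 426, 397, 324, 292
The 2 values of 495 share dense rank 1.
Remaining distinct values take the next consecutive integers.
Group A values → pooled ranks: 426→4, 324→6, 495→1, 397→5
Rank sum = 4 + 6 + 1 + 5 = 16

16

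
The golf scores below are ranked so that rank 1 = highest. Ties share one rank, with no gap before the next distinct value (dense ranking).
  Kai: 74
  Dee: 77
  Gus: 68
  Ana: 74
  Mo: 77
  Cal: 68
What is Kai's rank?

Sorted (descending): 77, 77, 74, 74, 68, 68
The 2 values of 77 share dense rank 1.
The 2 values of 74 share dense rank 2.
The 2 values of 68 share dense rank 3.
Kai has value 74 → rank 2.

2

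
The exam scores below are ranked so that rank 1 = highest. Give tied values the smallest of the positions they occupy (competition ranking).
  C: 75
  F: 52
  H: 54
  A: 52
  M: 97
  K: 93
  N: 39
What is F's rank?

Sorted (descending): 97, 93, 75, 54, 52, 52, 39
The 2 values of 52 occupy positions 5–6 → each gets rank 5.
F has value 52 → rank 5.

5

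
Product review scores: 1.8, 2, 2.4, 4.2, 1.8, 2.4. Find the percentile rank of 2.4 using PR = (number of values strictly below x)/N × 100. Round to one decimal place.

50.0

N = 6.
Strictly below 2.4: 3. Equal to 2.4: 2.
PR = 3/6 × 100 = 50.0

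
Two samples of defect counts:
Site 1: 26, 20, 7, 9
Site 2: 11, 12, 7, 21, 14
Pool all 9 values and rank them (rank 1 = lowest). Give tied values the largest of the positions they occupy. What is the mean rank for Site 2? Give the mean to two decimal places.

Sorted (ascending): 7, 7, 9, 11, 12, 14, 20, 21, 26
The 2 values of 7 occupy positions 1–2 → each gets rank 2.
Site 2 values → pooled ranks: 11→4, 12→5, 7→2, 21→8, 14→6
Mean rank = (4 + 5 + 2 + 8 + 6) / 5 = 5.00

5.00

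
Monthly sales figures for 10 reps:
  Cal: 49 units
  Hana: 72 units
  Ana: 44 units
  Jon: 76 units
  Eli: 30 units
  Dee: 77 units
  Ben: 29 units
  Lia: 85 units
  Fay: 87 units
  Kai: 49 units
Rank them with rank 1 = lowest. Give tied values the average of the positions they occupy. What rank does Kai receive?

4.5

Sorted (ascending): 29, 30, 44, 49, 49, 72, 76, 77, 85, 87
The 2 values of 49 occupy positions 4–5 → average rank (4+5)/2 = 4.5.
Kai has value 49 units → rank 4.5.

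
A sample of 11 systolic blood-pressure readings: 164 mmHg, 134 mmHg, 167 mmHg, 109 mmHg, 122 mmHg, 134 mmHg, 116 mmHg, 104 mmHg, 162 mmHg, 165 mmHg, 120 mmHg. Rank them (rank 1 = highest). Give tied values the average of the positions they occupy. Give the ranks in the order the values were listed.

3, 5.5, 1, 10, 7, 5.5, 9, 11, 4, 2, 8

Sorted (descending): 167, 165, 164, 162, 134, 134, 122, 120, 116, 109, 104
The 2 values of 134 occupy positions 5–6 → average rank (5+6)/2 = 5.5.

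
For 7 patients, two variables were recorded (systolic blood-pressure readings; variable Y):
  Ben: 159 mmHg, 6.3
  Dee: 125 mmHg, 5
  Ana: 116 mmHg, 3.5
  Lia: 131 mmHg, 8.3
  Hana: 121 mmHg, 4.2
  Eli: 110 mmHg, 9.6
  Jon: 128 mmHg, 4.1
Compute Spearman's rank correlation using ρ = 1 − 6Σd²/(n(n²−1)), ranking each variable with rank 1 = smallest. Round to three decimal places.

0.107

Ranks of variable 1: 7, 4, 2, 6, 3, 1, 5
Ranks of variable 2: 5, 4, 1, 6, 3, 7, 2
d = r₁ − r₂: 2, 0, 1, 0, 0, -6, 3
d²: 4, 0, 1, 0, 0, 36, 9; Σd² = 50
ρ = 1 − 6·50/(7·48) = 1 − 300/336 = 0.107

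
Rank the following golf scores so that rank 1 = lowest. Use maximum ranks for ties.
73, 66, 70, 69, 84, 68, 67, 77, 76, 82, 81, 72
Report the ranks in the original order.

7, 1, 5, 4, 12, 3, 2, 9, 8, 11, 10, 6

Sorted (ascending): 66, 67, 68, 69, 70, 72, 73, 76, 77, 81, 82, 84
No ties — each value takes its position as its rank.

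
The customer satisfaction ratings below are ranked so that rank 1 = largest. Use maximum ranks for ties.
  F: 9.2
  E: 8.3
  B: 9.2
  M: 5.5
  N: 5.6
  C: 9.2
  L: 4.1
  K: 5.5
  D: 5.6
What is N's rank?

6

Sorted (descending): 9.2, 9.2, 9.2, 8.3, 5.6, 5.6, 5.5, 5.5, 4.1
The 3 values of 9.2 occupy positions 1–3 → each gets rank 3.
The 2 values of 5.6 occupy positions 5–6 → each gets rank 6.
The 2 values of 5.5 occupy positions 7–8 → each gets rank 8.
N has value 5.6 → rank 6.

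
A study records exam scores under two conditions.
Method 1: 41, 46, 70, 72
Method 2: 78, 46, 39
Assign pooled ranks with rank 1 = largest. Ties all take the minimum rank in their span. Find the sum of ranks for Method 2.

Sorted (descending): 78, 72, 70, 46, 46, 41, 39
The 2 values of 46 occupy positions 4–5 → each gets rank 4.
Method 2 values → pooled ranks: 78→1, 46→4, 39→7
Rank sum = 1 + 4 + 7 = 12

12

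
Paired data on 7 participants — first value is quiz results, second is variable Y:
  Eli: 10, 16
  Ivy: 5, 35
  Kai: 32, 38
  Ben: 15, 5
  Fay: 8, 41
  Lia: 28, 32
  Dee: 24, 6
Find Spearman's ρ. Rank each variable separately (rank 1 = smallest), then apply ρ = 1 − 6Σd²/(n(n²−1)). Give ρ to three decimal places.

Ranks of variable 1: 3, 1, 7, 4, 2, 6, 5
Ranks of variable 2: 3, 5, 6, 1, 7, 4, 2
d = r₁ − r₂: 0, -4, 1, 3, -5, 2, 3
d²: 0, 16, 1, 9, 25, 4, 9; Σd² = 64
ρ = 1 − 6·64/(7·48) = 1 − 384/336 = -0.143

-0.143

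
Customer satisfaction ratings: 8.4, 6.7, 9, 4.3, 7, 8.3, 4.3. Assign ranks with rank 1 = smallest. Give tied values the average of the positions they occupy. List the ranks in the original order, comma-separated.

6, 3, 7, 1.5, 4, 5, 1.5

Sorted (ascending): 4.3, 4.3, 6.7, 7, 8.3, 8.4, 9
The 2 values of 4.3 occupy positions 1–2 → average rank (1+2)/2 = 1.5.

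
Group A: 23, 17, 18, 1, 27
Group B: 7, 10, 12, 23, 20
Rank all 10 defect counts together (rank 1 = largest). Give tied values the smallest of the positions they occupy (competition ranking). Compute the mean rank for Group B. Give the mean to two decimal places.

Sorted (descending): 27, 23, 23, 20, 18, 17, 12, 10, 7, 1
The 2 values of 23 occupy positions 2–3 → each gets rank 2.
Group B values → pooled ranks: 7→9, 10→8, 12→7, 23→2, 20→4
Mean rank = (9 + 8 + 7 + 2 + 4) / 5 = 6.00

6.00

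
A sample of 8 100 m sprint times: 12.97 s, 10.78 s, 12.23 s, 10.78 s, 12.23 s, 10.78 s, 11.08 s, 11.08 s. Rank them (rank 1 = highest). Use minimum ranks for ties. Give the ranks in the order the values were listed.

Sorted (descending): 12.97, 12.23, 12.23, 11.08, 11.08, 10.78, 10.78, 10.78
The 2 values of 12.23 occupy positions 2–3 → each gets rank 2.
The 2 values of 11.08 occupy positions 4–5 → each gets rank 4.
The 3 values of 10.78 occupy positions 6–8 → each gets rank 6.

1, 6, 2, 6, 2, 6, 4, 4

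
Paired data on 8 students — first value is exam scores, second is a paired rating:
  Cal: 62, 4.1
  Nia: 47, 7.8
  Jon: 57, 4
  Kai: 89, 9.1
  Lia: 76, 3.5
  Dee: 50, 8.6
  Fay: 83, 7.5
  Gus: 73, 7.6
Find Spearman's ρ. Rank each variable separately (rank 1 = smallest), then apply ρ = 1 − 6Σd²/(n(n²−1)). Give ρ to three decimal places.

Ranks of variable 1: 4, 1, 3, 8, 6, 2, 7, 5
Ranks of variable 2: 3, 6, 2, 8, 1, 7, 4, 5
d = r₁ − r₂: 1, -5, 1, 0, 5, -5, 3, 0
d²: 1, 25, 1, 0, 25, 25, 9, 0; Σd² = 86
ρ = 1 − 6·86/(8·63) = 1 − 516/504 = -0.024

-0.024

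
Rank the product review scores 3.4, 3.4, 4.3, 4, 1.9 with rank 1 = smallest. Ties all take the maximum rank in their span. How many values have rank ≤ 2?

Sorted (ascending): 1.9, 3.4, 3.4, 4, 4.3
The 2 values of 3.4 occupy positions 2–3 → each gets rank 3.
Ranks ≤ 2: {1} → 1 value.

1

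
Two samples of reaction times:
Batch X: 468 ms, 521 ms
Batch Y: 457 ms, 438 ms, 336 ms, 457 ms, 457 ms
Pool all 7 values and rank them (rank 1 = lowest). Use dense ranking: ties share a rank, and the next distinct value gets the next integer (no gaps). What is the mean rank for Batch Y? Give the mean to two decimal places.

Sorted (ascending): 336, 438, 457, 457, 457, 468, 521
The 3 values of 457 share dense rank 3.
Remaining distinct values take the next consecutive integers.
Batch Y values → pooled ranks: 457→3, 438→2, 336→1, 457→3, 457→3
Mean rank = (3 + 2 + 1 + 3 + 3) / 5 = 2.40

2.40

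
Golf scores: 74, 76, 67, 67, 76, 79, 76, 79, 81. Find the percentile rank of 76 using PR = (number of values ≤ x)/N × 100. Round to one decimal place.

N = 9.
Strictly below 76: 3. Equal to 76: 3.
PR = 6/9 × 100 = 66.7

66.7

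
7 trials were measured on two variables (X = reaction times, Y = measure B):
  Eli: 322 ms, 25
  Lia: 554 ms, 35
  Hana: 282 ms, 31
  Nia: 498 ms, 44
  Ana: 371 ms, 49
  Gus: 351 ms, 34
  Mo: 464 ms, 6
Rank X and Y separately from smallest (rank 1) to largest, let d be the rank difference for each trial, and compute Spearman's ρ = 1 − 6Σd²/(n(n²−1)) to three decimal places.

0.393

Ranks of variable 1: 2, 7, 1, 6, 4, 3, 5
Ranks of variable 2: 2, 5, 3, 6, 7, 4, 1
d = r₁ − r₂: 0, 2, -2, 0, -3, -1, 4
d²: 0, 4, 4, 0, 9, 1, 16; Σd² = 34
ρ = 1 − 6·34/(7·48) = 1 − 204/336 = 0.393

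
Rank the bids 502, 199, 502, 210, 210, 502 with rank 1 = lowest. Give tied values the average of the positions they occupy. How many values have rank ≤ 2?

1

Sorted (ascending): 199, 210, 210, 502, 502, 502
The 2 values of 210 occupy positions 2–3 → average rank (2+3)/2 = 2.5.
The 3 values of 502 occupy positions 4–6 → average rank 5.
Ranks ≤ 2: {1} → 1 value.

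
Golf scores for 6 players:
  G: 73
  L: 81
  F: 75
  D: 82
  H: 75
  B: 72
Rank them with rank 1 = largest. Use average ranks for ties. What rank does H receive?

Sorted (descending): 82, 81, 75, 75, 73, 72
The 2 values of 75 occupy positions 3–4 → average rank (3+4)/2 = 3.5.
H has value 75 → rank 3.5.

3.5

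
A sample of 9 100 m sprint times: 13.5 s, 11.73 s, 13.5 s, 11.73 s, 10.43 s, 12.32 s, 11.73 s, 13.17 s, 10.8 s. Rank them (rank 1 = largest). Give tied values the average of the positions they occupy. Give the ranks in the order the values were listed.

1.5, 6, 1.5, 6, 9, 4, 6, 3, 8

Sorted (descending): 13.5, 13.5, 13.17, 12.32, 11.73, 11.73, 11.73, 10.8, 10.43
The 2 values of 13.5 occupy positions 1–2 → average rank (1+2)/2 = 1.5.
The 3 values of 11.73 occupy positions 5–7 → average rank 6.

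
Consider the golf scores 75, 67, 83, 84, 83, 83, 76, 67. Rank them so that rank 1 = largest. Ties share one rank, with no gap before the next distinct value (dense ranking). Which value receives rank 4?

Sorted (descending): 84, 83, 83, 83, 76, 75, 67, 67
The 3 values of 83 share dense rank 2.
The 2 values of 67 share dense rank 5.
Remaining distinct values take the next consecutive integers.
Rank 4 → value 75.

75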